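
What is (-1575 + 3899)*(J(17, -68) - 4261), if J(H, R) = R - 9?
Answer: -10081512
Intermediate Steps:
J(H, R) = -9 + R
(-1575 + 3899)*(J(17, -68) - 4261) = (-1575 + 3899)*((-9 - 68) - 4261) = 2324*(-77 - 4261) = 2324*(-4338) = -10081512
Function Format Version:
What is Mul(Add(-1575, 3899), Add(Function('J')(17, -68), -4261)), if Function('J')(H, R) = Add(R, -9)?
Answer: -10081512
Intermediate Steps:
Function('J')(H, R) = Add(-9, R)
Mul(Add(-1575, 3899), Add(Function('J')(17, -68), -4261)) = Mul(Add(-1575, 3899), Add(Add(-9, -68), -4261)) = Mul(2324, Add(-77, -4261)) = Mul(2324, -4338) = -10081512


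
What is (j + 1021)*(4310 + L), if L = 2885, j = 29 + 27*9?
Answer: 9303135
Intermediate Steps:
j = 272 (j = 29 + 243 = 272)
(j + 1021)*(4310 + L) = (272 + 1021)*(4310 + 2885) = 1293*7195 = 9303135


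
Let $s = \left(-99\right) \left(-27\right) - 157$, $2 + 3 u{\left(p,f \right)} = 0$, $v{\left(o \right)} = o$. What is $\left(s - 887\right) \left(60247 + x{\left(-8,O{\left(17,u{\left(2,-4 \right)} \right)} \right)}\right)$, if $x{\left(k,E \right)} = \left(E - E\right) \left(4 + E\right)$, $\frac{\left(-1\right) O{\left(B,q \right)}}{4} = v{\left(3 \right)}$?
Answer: $98142363$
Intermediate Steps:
$u{\left(p,f \right)} = - \frac{2}{3}$ ($u{\left(p,f \right)} = - \frac{2}{3} + \frac{1}{3} \cdot 0 = - \frac{2}{3} + 0 = - \frac{2}{3}$)
$O{\left(B,q \right)} = -12$ ($O{\left(B,q \right)} = \left(-4\right) 3 = -12$)
$x{\left(k,E \right)} = 0$ ($x{\left(k,E \right)} = 0 \left(4 + E\right) = 0$)
$s = 2516$ ($s = 2673 - 157 = 2516$)
$\left(s - 887\right) \left(60247 + x{\left(-8,O{\left(17,u{\left(2,-4 \right)} \right)} \right)}\right) = \left(2516 - 887\right) \left(60247 + 0\right) = 1629 \cdot 60247 = 98142363$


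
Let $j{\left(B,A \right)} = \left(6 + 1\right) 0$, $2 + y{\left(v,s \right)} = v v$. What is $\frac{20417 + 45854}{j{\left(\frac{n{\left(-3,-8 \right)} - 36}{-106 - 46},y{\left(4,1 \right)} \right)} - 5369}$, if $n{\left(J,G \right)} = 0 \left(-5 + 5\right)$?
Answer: $- \frac{66271}{5369} \approx -12.343$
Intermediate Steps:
$n{\left(J,G \right)} = 0$ ($n{\left(J,G \right)} = 0 \cdot 0 = 0$)
$y{\left(v,s \right)} = -2 + v^{2}$ ($y{\left(v,s \right)} = -2 + v v = -2 + v^{2}$)
$j{\left(B,A \right)} = 0$ ($j{\left(B,A \right)} = 7 \cdot 0 = 0$)
$\frac{20417 + 45854}{j{\left(\frac{n{\left(-3,-8 \right)} - 36}{-106 - 46},y{\left(4,1 \right)} \right)} - 5369} = \frac{20417 + 45854}{0 - 5369} = \frac{66271}{-5369} = 66271 \left(- \frac{1}{5369}\right) = - \frac{66271}{5369}$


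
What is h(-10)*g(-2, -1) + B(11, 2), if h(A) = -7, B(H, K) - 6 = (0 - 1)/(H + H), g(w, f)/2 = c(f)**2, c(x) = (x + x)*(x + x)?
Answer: -4797/22 ≈ -218.05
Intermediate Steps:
c(x) = 4*x**2 (c(x) = (2*x)*(2*x) = 4*x**2)
g(w, f) = 32*f**4 (g(w, f) = 2*(4*f**2)**2 = 2*(16*f**4) = 32*f**4)
B(H, K) = 6 - 1/(2*H) (B(H, K) = 6 + (0 - 1)/(H + H) = 6 - 1/(2*H))
h(-10)*g(-2, -1) + B(11, 2) = -224*(-1)**4 + (6 - 1/2/11) = -224 + (6 - 1/2*1/11) = -7*32 + (6 - 1/22) = -224 + 131/22 = -4797/22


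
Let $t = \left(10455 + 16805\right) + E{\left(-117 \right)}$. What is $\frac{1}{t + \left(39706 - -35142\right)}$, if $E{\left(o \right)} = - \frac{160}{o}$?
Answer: $\frac{117}{11946796} \approx 9.7934 \cdot 10^{-6}$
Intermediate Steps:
$t = \frac{3189580}{117}$ ($t = \left(10455 + 16805\right) - \frac{160}{-117} = 27260 - - \frac{160}{117} = 27260 + \frac{160}{117} = \frac{3189580}{117} \approx 27261.0$)
$\frac{1}{t + \left(39706 - -35142\right)} = \frac{1}{\frac{3189580}{117} + \left(39706 - -35142\right)} = \frac{1}{\frac{3189580}{117} + \left(39706 + 35142\right)} = \frac{1}{\frac{3189580}{117} + 74848} = \frac{1}{\frac{11946796}{117}} = \frac{117}{11946796}$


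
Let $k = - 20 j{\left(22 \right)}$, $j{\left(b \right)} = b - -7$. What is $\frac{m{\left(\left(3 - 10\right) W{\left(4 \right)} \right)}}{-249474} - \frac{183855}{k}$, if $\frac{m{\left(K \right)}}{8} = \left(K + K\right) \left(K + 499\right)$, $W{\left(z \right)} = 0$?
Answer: $\frac{36771}{116} \approx 316.99$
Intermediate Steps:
$j{\left(b \right)} = 7 + b$ ($j{\left(b \right)} = b + 7 = 7 + b$)
$k = -580$ ($k = - 20 \left(7 + 22\right) = \left(-20\right) 29 = -580$)
$m{\left(K \right)} = 16 K \left(499 + K\right)$ ($m{\left(K \right)} = 8 \left(K + K\right) \left(K + 499\right) = 8 \cdot 2 K \left(499 + K\right) = 16 K \left(499 + K\right)$)
$\frac{m{\left(\left(3 - 10\right) W{\left(4 \right)} \right)}}{-249474} - \frac{183855}{k} = \frac{16 \left(3 - 10\right) 0 \left(499 + \left(3 - 10\right) 0\right)}{-249474} - \frac{183855}{-580} = 16 \left(\left(-7\right) 0\right) \left(499 - 0\right) \left(- \frac{1}{249474}\right) - - \frac{36771}{116} = 16 \cdot 0 \left(499 + 0\right) \left(- \frac{1}{249474}\right) + \frac{36771}{116} = 16 \cdot 0 \cdot 499 \left(- \frac{1}{249474}\right) + \frac{36771}{116} = 0 \left(- \frac{1}{249474}\right) + \frac{36771}{116} = 0 + \frac{36771}{116} = \frac{36771}{116}$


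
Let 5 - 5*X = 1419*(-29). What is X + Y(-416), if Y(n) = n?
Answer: 39076/5 ≈ 7815.2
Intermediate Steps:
X = 41156/5 (X = 1 - 1419*(-29)/5 = 1 - ⅕*(-41151) = 1 + 41151/5 = 41156/5 ≈ 8231.2)
X + Y(-416) = 41156/5 - 416 = 39076/5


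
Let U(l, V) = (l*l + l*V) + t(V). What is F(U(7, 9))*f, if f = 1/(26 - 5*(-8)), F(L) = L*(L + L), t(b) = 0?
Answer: 12544/33 ≈ 380.12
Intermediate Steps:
U(l, V) = l**2 + V*l (U(l, V) = (l*l + l*V) + 0 = (l**2 + V*l) + 0 = l**2 + V*l)
F(L) = 2*L**2 (F(L) = L*(2*L) = 2*L**2)
f = 1/66 (f = 1/(26 + 40) = 1/66 ≈ 0.015152)
F(U(7, 9))*f = (2*(7*(9 + 7))**2)*(1/66) = (2*(7*16)**2)*(1/66) = (2*112**2)*(1/66) = (2*12544)*(1/66) = 25088*(1/66) = 12544/33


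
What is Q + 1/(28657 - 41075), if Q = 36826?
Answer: 457305267/12418 ≈ 36826.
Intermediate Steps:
Q + 1/(28657 - 41075) = 36826 + 1/(28657 - 41075) = 36826 + 1/(-12418) = 36826 - 1/12418 = 457305267/12418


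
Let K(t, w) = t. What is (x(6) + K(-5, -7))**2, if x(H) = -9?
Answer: 196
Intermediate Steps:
(x(6) + K(-5, -7))**2 = (-9 - 5)**2 = (-14)**2 = 196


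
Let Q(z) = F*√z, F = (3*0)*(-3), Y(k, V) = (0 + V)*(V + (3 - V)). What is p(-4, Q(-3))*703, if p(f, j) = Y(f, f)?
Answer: -8436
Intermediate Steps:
Y(k, V) = 3*V (Y(k, V) = V*3 = 3*V)
F = 0 (F = 0*(-3) = 0)
Q(z) = 0 (Q(z) = 0*√z = 0)
p(f, j) = 3*f
p(-4, Q(-3))*703 = (3*(-4))*703 = -12*703 = -8436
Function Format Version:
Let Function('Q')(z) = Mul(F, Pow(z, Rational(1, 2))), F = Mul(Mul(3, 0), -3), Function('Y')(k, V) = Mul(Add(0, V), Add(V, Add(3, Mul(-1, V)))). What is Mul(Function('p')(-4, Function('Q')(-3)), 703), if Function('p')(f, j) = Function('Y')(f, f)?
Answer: -8436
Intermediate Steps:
Function('Y')(k, V) = Mul(3, V) (Function('Y')(k, V) = Mul(V, 3) = Mul(3, V))
F = 0 (F = Mul(0, -3) = 0)
Function('Q')(z) = 0 (Function('Q')(z) = Mul(0, Pow(z, Rational(1, 2))) = 0)
Function('p')(f, j) = Mul(3, f)
Mul(Function('p')(-4, Function('Q')(-3)), 703) = Mul(Mul(3, -4), 703) = Mul(-12, 703) = -8436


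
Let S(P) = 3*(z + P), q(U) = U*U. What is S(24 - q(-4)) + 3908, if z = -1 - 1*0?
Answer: 3929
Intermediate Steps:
z = -1 (z = -1 + 0 = -1)
q(U) = U²
S(P) = -3 + 3*P (S(P) = 3*(-1 + P) = -3 + 3*P)
S(24 - q(-4)) + 3908 = (-3 + 3*(24 - 1*(-4)²)) + 3908 = (-3 + 3*(24 - 1*16)) + 3908 = (-3 + 3*(24 - 16)) + 3908 = (-3 + 3*8) + 3908 = (-3 + 24) + 3908 = 21 + 3908 = 3929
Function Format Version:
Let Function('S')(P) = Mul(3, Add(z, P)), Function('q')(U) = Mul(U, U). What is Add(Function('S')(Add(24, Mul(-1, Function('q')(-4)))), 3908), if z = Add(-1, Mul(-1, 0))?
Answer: 3929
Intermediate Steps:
z = -1 (z = Add(-1, 0) = -1)
Function('q')(U) = Pow(U, 2)
Function('S')(P) = Add(-3, Mul(3, P)) (Function('S')(P) = Mul(3, Add(-1, P)) = Add(-3, Mul(3, P)))
Add(Function('S')(Add(24, Mul(-1, Function('q')(-4)))), 3908) = Add(Add(-3, Mul(3, Add(24, Mul(-1, Pow(-4, 2))))), 3908) = Add(Add(-3, Mul(3, Add(24, Mul(-1, 16)))), 3908) = Add(Add(-3, Mul(3, Add(24, -16))), 3908) = Add(Add(-3, Mul(3, 8)), 3908) = Add(Add(-3, 24), 3908) = Add(21, 3908) = 3929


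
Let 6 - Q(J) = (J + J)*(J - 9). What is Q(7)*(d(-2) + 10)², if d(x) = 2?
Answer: 4896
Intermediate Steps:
Q(J) = 6 - 2*J*(-9 + J) (Q(J) = 6 - (J + J)*(J - 9) = 6 - 2*J*(-9 + J))
Q(7)*(d(-2) + 10)² = (6 - 2*7² + 18*7)*(2 + 10)² = (6 - 2*49 + 126)*12² = (6 - 98 + 126)*144 = 34*144 = 4896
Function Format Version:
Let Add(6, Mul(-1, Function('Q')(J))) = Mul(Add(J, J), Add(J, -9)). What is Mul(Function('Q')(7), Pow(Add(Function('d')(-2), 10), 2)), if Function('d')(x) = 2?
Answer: 4896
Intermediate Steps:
Function('Q')(J) = Add(6, Mul(-2, J, Add(-9, J))) (Function('Q')(J) = Add(6, Mul(-1, Mul(Add(J, J), Add(J, -9)))) = Add(6, Mul(-1, Mul(Mul(2, J), Add(-9, J)))) = Add(6, Mul(-1, Mul(2, J, Add(-9, J)))) = Add(6, Mul(-2, J, Add(-9, J))))
Mul(Function('Q')(7), Pow(Add(Function('d')(-2), 10), 2)) = Mul(Add(6, Mul(-2, Pow(7, 2)), Mul(18, 7)), Pow(Add(2, 10), 2)) = Mul(Add(6, Mul(-2, 49), 126), Pow(12, 2)) = Mul(Add(6, -98, 126), 144) = Mul(34, 144) = 4896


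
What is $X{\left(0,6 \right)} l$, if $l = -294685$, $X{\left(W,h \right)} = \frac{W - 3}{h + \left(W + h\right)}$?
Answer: $\frac{294685}{4} \approx 73671.0$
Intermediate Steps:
$X{\left(W,h \right)} = \frac{-3 + W}{W + 2 h}$
$X{\left(0,6 \right)} l = \frac{-3 + 0}{0 + 2 \cdot 6} \left(-294685\right) = \frac{1}{0 + 12} \left(-3\right) \left(-294685\right) = \frac{1}{12} \left(-3\right) \left(-294685\right) = \left(- \frac{1}{4}\right) \left(-294685\right) = \frac{294685}{4}$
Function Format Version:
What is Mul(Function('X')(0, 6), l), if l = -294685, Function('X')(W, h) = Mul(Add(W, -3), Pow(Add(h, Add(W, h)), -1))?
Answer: Rational(294685, 4) ≈ 73671.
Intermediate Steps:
Function('X')(W, h) = Mul(Pow(Add(W, Mul(2, h)), -1), Add(-3, W)) (Function('X')(W, h) = Mul(Add(-3, W), Pow(Add(W, Mul(2, h)), -1)) = Mul(Pow(Add(W, Mul(2, h)), -1), Add(-3, W)))
Mul(Function('X')(0, 6), l) = Mul(Mul(Pow(Add(0, Mul(2, 6)), -1), Add(-3, 0)), -294685) = Mul(Mul(Pow(Add(0, 12), -1), -3), -294685) = Mul(Mul(Pow(12, -1), -3), -294685) = Mul(Mul(Rational(1, 12), -3), -294685) = Mul(Rational(-1, 4), -294685) = Rational(294685, 4)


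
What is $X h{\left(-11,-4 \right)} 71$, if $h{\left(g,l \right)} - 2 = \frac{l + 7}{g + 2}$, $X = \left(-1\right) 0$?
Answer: $0$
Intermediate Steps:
$X = 0$
$h{\left(g,l \right)} = 2 + \frac{7 + l}{2 + g}$ ($h{\left(g,l \right)} = 2 + \frac{l + 7}{g + 2} = 2 + \frac{7 + l}{2 + g}$)
$X h{\left(-11,-4 \right)} 71 = 0 \frac{11 - 4 + 2 \left(-11\right)}{2 - 11} \cdot 71 = 0 \frac{11 - 4 - 22}{-9} \cdot 71 = 0 \left(\left(- \frac{1}{9}\right) \left(-15\right)\right) 71 = 0 \cdot \frac{5}{3} \cdot 71 = 0 \cdot 71 = 0$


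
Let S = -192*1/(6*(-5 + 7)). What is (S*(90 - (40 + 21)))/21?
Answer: -464/21 ≈ -22.095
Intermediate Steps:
S = -16 (S = -192/(6*2) = -192/12 = -192*1/12 = -16)
(S*(90 - (40 + 21)))/21 = -16*(90 - (40 + 21))/21 = -16*(90 - 1*61)*(1/21) = -16*(90 - 61)*(1/21) = -16*29*(1/21) = -464*1/21 = -464/21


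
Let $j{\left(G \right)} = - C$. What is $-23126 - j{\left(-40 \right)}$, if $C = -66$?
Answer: $-23192$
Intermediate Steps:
$j{\left(G \right)} = 66$ ($j{\left(G \right)} = \left(-1\right) \left(-66\right) = 66$)
$-23126 - j{\left(-40 \right)} = -23126 - 66 = -23192$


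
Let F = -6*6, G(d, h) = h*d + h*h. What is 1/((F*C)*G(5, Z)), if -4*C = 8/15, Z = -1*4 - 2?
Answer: 5/144 ≈ 0.034722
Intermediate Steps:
Z = -6 (Z = -4 - 2 = -6)
G(d, h) = h² + d*h (G(d, h) = d*h + h² = h² + d*h)
F = -36
C = -2/15 ≈ -0.13333
1/((F*C)*G(5, Z)) = 1/((-36*(-2/15))*(-6*(5 - 6))) = 1/(24*(-6*(-1))/5) = 1/((24/5)*6) = 1/(144/5) = 5/144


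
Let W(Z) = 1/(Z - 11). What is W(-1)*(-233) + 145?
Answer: 1973/12 ≈ 164.42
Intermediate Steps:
W(Z) = 1/(-11 + Z)
W(-1)*(-233) + 145 = -233/(-11 - 1) + 145 = -233/(-12) + 145 = -1/12*(-233) + 145 = 233/12 + 145 = 1973/12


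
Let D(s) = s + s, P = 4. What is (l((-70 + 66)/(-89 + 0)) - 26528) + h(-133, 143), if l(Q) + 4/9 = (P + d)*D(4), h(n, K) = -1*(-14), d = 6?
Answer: -237910/9 ≈ -26434.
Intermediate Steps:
D(s) = 2*s
h(n, K) = 14
l(Q) = 716/9 (l(Q) = -4/9 + (4 + 6)*(2*4) = -4/9 + 10*8 = -4/9 + 80 = 716/9)
(l((-70 + 66)/(-89 + 0)) - 26528) + h(-133, 143) = (716/9 - 26528) + 14 = -238036/9 + 14 = -237910/9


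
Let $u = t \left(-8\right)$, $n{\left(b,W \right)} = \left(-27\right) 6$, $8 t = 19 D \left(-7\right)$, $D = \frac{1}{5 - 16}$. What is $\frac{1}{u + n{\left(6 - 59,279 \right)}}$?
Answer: $- \frac{11}{1915} \approx -0.0057441$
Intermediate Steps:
$D = - \frac{1}{11}$ ($D = \frac{1}{-11} = - \frac{1}{11} \approx -0.090909$)
$t = \frac{133}{88}$ ($t = \frac{19 \left(- \frac{1}{11}\right) \left(-7\right)}{8} = \frac{\left(- \frac{19}{11}\right) \left(-7\right)}{8} = \frac{1}{8} \cdot \frac{133}{11} = \frac{133}{88} \approx 1.5114$)
$n{\left(b,W \right)} = -162$
$u = - \frac{133}{11}$ ($u = \frac{133}{88} \left(-8\right) = - \frac{133}{11} \approx -12.091$)
$\frac{1}{u + n{\left(6 - 59,279 \right)}} = \frac{1}{- \frac{133}{11} - 162} = \frac{1}{- \frac{1915}{11}} = - \frac{11}{1915}$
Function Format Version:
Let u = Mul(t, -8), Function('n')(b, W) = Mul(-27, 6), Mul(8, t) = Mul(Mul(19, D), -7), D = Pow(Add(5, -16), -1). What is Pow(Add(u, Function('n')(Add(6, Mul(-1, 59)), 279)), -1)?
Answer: Rational(-11, 1915) ≈ -0.0057441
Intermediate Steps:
D = Rational(-1, 11) (D = Pow(-11, -1) = Rational(-1, 11) ≈ -0.090909)
t = Rational(133, 88) (t = Mul(Rational(1, 8), Mul(Mul(19, Rational(-1, 11)), -7)) = Mul(Rational(1, 8), Mul(Rational(-19, 11), -7)) = Mul(Rational(1, 8), Rational(133, 11)) = Rational(133, 88) ≈ 1.5114)
Function('n')(b, W) = -162
u = Rational(-133, 11) (u = Mul(Rational(133, 88), -8) = Rational(-133, 11) ≈ -12.091)
Pow(Add(u, Function('n')(Add(6, Mul(-1, 59)), 279)), -1) = Pow(Add(Rational(-133, 11), -162), -1) = Pow(Rational(-1915, 11), -1) = Rational(-11, 1915)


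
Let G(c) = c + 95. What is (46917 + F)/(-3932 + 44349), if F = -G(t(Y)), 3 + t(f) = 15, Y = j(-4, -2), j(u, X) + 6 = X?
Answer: 46810/40417 ≈ 1.1582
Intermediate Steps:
j(u, X) = -6 + X
Y = -8 (Y = -6 - 2 = -8)
t(f) = 12 (t(f) = -3 + 15 = 12)
G(c) = 95 + c
F = -107 (F = -(95 + 12) = -1*107 = -107)
(46917 + F)/(-3932 + 44349) = (46917 - 107)/(-3932 + 44349) = 46810/40417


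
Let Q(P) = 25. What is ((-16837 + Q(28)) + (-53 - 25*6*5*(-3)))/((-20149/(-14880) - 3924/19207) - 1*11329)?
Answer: 4176969338400/3237501399917 ≈ 1.2902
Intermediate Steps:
((-16837 + Q(28)) + (-53 - 25*6*5*(-3)))/((-20149/(-14880) - 3924/19207) - 1*11329) = ((-16837 + 25) + (-53 - 25*6*5*(-3)))/((-20149/(-14880) - 3924/19207) - 1*11329) = (-16812 + (-53 - 750*(-3)))/((-20149*(-1/14880) - 3924*1/19207) - 11329) = (-16812 + (-53 - 25*(-90)))/((20149/14880 - 3924/19207) - 11329) = (-16812 + (-53 + 2250))/(328612723/285800160 - 11329) = (-16812 + 2197)/(-3237501399917/285800160) = -14615*(-285800160/3237501399917) = 4176969338400/3237501399917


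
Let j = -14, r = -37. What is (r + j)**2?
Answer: 2601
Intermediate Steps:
(r + j)**2 = (-37 - 14)**2 = (-51)**2 = 2601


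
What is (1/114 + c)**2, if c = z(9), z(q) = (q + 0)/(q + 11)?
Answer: 273529/1299600 ≈ 0.21047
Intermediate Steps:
z(q) = q/(11 + q)
c = 9/20 (c = 9/(11 + 9) = 9/20 ≈ 0.45000)
(1/114 + c)**2 = (1/114 + 9/20)**2 = (523/1140)**2 = 273529/1299600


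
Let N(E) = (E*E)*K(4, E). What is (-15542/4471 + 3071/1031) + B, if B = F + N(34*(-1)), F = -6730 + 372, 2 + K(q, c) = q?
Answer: -18652739007/4609601 ≈ -4046.5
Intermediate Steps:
K(q, c) = -2 + q
F = -6358
N(E) = 2*E² (N(E) = (E*E)*(-2 + 4) = E²*2 = 2*E²)
B = -4046 (B = -6358 + 2*(34*(-1))² = -6358 + 2*(-34)² = -6358 + 2*1156 = -6358 + 2312 = -4046)
(-15542/4471 + 3071/1031) + B = (-15542/4471 + 3071/1031) - 4046 = -2293361/4609601 - 4046 = -18652739007/4609601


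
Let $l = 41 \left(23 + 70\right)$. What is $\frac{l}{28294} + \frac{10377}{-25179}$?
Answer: $- \frac{1344213}{4846358} \approx -0.27737$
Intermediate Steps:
$l = 3813$ ($l = 41 \cdot 93 = 3813$)
$\frac{l}{28294} + \frac{10377}{-25179} = \frac{3813}{28294} + \frac{10377}{-25179} = 3813 \cdot \frac{1}{28294} + 10377 \left(- \frac{1}{25179}\right) = \frac{3813}{28294} - \frac{3459}{8393} = - \frac{1344213}{4846358}$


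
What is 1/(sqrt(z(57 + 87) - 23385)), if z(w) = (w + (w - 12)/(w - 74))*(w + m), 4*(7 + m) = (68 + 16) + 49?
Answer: sqrt(7115010)/101643 ≈ 0.026243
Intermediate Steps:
m = 105/4 (m = -7 + ((68 + 16) + 49)/4 = -7 + (84 + 49)/4 = -7 + (1/4)*133 = -7 + 133/4 = 105/4 ≈ 26.250)
z(w) = (105/4 + w)*(w + (-12 + w)/(-74 + w)) (z(w) = (w + (w - 12)/(w - 74))*(w + 105/4) = (w + (-12 + w)/(-74 + w))*(105/4 + w) = (105/4 + w)*(w + (-12 + w)/(-74 + w)))
1/(sqrt(z(57 + 87) - 23385)) = 1/(sqrt((-1260 - 7713*(57 + 87) - 187*(57 + 87)**2 + 4*(57 + 87)**3)/(4*(-74 + (57 + 87))) - 23385)) = 1/(sqrt((-1260 - 7713*144 - 187*144**2 + 4*144**3)/(4*(-74 + 144)) - 23385)) = 1/(sqrt((1/4)*(-1260 - 1110672 - 187*20736 + 4*2985984)/70 - 23385)) = 1/(sqrt((1/4)*(1/70)*(-1260 - 1110672 - 3877632 + 11943936) - 23385)) = 1/(sqrt((1/4)*(1/70)*6954372 - 23385)) = 1/(sqrt(1738593/70 - 23385)) = 1/(sqrt(101643/70)) = 1/(sqrt(7115010)/70) = sqrt(7115010)/101643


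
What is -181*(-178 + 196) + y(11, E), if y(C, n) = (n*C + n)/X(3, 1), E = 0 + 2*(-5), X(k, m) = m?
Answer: -3378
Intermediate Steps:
E = -10 (E = 0 - 10 = -10)
y(C, n) = n + C*n (y(C, n) = (n*C + n)/1 = (C*n + n)*1 = (n + C*n)*1 = n + C*n)
-181*(-178 + 196) + y(11, E) = -181*(-178 + 196) - 10*(1 + 11) = -181*18 - 10*12 = -3258 - 120 = -3378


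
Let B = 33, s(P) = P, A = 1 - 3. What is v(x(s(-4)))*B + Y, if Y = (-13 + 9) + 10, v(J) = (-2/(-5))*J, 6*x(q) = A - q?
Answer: 52/5 ≈ 10.400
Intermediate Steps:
A = -2
x(q) = -⅓ - q/6 (x(q) = (-2 - q)/6 = -⅓ - q/6)
v(J) = 2*J/5 (v(J) = (-2*(-⅕))*J = 2*J/5)
Y = 6 (Y = -4 + 10 = 6)
v(x(s(-4)))*B + Y = (2*(-⅓ - ⅙*(-4))/5)*33 + 6 = (2*(-⅓ + ⅔)/5)*33 + 6 = ((⅖)*(⅓))*33 + 6 = (2/15)*33 + 6 = 22/5 + 6 = 52/5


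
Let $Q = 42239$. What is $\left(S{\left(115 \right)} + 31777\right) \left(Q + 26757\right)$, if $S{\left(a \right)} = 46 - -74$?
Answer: $2200765412$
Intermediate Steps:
$S{\left(a \right)} = 120$ ($S{\left(a \right)} = 46 + 74 = 120$)
$\left(S{\left(115 \right)} + 31777\right) \left(Q + 26757\right) = \left(120 + 31777\right) \left(42239 + 26757\right) = 31897 \cdot 68996 = 2200765412$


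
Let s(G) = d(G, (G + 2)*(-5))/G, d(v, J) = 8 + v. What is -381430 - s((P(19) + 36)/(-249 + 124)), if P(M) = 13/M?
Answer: -265838407/697 ≈ -3.8140e+5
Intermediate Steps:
s(G) = (8 + G)/G
-381430 - s((P(19) + 36)/(-249 + 124)) = -381430 - (8 + (13/19 + 36)/(-249 + 124))/((13/19 + 36)/(-249 + 124)) = -381430 - (8 + (13*(1/19) + 36)/(-125))/((13*(1/19) + 36)/(-125)) = -381430 - (8 + (13/19 + 36)*(-1/125))/((13/19 + 36)*(-1/125)) = -381430 - (8 + (697/19)*(-1/125))/((697/19)*(-1/125)) = -381430 - (8 - 697/2375)/(-697/2375) = -381430 - (-2375)*18303/(697*2375) = -381430 - 1*(-18303/697) = -381430 + 18303/697 = -265838407/697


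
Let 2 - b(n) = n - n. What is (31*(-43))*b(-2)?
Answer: -2666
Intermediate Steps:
b(n) = 2 (b(n) = 2 - (n - n) = 2 - 1*0 = 2 + 0 = 2)
(31*(-43))*b(-2) = (31*(-43))*2 = -1333*2 = -2666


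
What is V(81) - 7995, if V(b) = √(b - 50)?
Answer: -7995 + √31 ≈ -7989.4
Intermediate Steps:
V(b) = √(-50 + b)
V(81) - 7995 = √(-50 + 81) - 7995 = √31 - 7995 = -7995 + √31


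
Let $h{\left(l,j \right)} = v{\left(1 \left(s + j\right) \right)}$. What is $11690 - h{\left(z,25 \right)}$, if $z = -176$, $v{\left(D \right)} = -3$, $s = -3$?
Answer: $11693$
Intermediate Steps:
$h{\left(l,j \right)} = -3$
$11690 - h{\left(z,25 \right)} = 11690 - -3 = 11690 + 3 = 11693$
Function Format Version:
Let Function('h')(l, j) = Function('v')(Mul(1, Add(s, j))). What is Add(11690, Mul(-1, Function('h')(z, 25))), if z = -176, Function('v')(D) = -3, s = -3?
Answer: 11693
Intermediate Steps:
Function('h')(l, j) = -3
Add(11690, Mul(-1, Function('h')(z, 25))) = Add(11690, Mul(-1, -3)) = Add(11690, 3) = 11693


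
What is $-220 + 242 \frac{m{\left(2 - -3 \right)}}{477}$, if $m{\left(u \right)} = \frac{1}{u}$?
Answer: $- \frac{524458}{2385} \approx -219.9$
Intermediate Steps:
$-220 + 242 \frac{m{\left(2 - -3 \right)}}{477} = -220 + 242 \frac{1}{\left(2 - -3\right) 477} = -220 + 242 \frac{1}{2 + 3} \cdot \frac{1}{477} = -220 + 242 \cdot \frac{1}{5} \cdot \frac{1}{477} = -220 + 242 \cdot \frac{1}{2385} = -220 + \frac{242}{2385} = - \frac{524458}{2385}$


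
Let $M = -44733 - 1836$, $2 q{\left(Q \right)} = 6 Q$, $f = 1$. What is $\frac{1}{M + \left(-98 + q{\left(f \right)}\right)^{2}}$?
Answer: $- \frac{1}{37544} \approx -2.6635 \cdot 10^{-5}$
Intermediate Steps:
$q{\left(Q \right)} = 3 Q$ ($q{\left(Q \right)} = \frac{6 Q}{2} = 3 Q$)
$M = -46569$ ($M = -44733 - 1836 = -46569$)
$\frac{1}{M + \left(-98 + q{\left(f \right)}\right)^{2}} = \frac{1}{-46569 + \left(-98 + 3 \cdot 1\right)^{2}} = \frac{1}{-46569 + \left(-98 + 3\right)^{2}} = \frac{1}{-46569 + \left(-95\right)^{2}} = \frac{1}{-46569 + 9025} = \frac{1}{-37544} = - \frac{1}{37544}$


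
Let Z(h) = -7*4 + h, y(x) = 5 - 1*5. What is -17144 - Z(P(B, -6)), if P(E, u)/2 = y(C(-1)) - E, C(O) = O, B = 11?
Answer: -17094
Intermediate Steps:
y(x) = 0 (y(x) = 5 - 5 = 0)
P(E, u) = -2*E (P(E, u) = 2*(0 - E) = 2*(-E) = -2*E)
Z(h) = -28 + h
-17144 - Z(P(B, -6)) = -17144 - (-28 - 2*11) = -17144 - (-28 - 22) = -17144 - 1*(-50) = -17144 + 50 = -17094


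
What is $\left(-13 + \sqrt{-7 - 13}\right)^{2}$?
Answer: $149 - 52 i \sqrt{5} \approx 149.0 - 116.28 i$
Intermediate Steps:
$\left(-13 + \sqrt{-7 - 13}\right)^{2} = \left(-13 + \sqrt{-20}\right)^{2} = \left(-13 + 2 i \sqrt{5}\right)^{2}$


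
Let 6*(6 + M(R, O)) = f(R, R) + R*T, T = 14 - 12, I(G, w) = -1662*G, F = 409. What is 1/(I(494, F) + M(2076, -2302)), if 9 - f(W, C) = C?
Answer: -2/1641373 ≈ -1.2185e-6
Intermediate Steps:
f(W, C) = 9 - C
T = 2
M(R, O) = -9/2 + R/6 (M(R, O) = -6 + ((9 - R) + R*2)/6 = -6 + ((9 - R) + 2*R)/6 = -6 + (9 + R)/6 = -6 + (3/2 + R/6) = -9/2 + R/6)
1/(I(494, F) + M(2076, -2302)) = 1/(-1662*494 + (-9/2 + (⅙)*2076)) = 1/(-821028 + (-9/2 + 346)) = 1/(-821028 + 683/2) = 1/(-1641373/2) = -2/1641373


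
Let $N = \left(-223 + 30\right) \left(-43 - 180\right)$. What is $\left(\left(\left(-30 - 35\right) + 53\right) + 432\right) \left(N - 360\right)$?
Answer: $17925180$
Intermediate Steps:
$N = 43039$ ($N = \left(-193\right) \left(-223\right) = 43039$)
$\left(\left(\left(-30 - 35\right) + 53\right) + 432\right) \left(N - 360\right) = \left(\left(\left(-30 - 35\right) + 53\right) + 432\right) \left(43039 - 360\right) = \left(\left(-65 + 53\right) + 432\right) 42679 = \left(-12 + 432\right) 42679 = 420 \cdot 42679 = 17925180$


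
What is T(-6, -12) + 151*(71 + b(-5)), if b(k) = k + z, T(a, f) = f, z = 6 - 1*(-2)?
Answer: 11162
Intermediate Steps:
z = 8 (z = 6 + 2 = 8)
b(k) = 8 + k (b(k) = k + 8 = 8 + k)
T(-6, -12) + 151*(71 + b(-5)) = -12 + 151*(71 + (8 - 5)) = -12 + 151*(71 + 3) = -12 + 151*74 = -12 + 11174 = 11162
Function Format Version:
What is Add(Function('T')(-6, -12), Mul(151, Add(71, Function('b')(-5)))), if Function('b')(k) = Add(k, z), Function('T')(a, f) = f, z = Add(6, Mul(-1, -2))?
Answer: 11162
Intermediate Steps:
z = 8 (z = Add(6, 2) = 8)
Function('b')(k) = Add(8, k) (Function('b')(k) = Add(k, 8) = Add(8, k))
Add(Function('T')(-6, -12), Mul(151, Add(71, Function('b')(-5)))) = Add(-12, Mul(151, Add(71, Add(8, -5)))) = Add(-12, Mul(151, Add(71, 3))) = Add(-12, Mul(151, 74)) = Add(-12, 11174) = 11162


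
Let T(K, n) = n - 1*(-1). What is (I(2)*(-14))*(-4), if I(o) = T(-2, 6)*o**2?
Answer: 1568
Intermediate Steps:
T(K, n) = 1 + n (T(K, n) = n + 1 = 1 + n)
I(o) = 7*o**2 (I(o) = (1 + 6)*o**2 = 7*o**2)
(I(2)*(-14))*(-4) = ((7*2**2)*(-14))*(-4) = ((7*4)*(-14))*(-4) = (28*(-14))*(-4) = -392*(-4) = 1568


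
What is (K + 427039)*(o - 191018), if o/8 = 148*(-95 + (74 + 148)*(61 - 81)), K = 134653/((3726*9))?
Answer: -13271386505689897/5589 ≈ -2.3746e+12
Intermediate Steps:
K = 134653/33534 ≈ 4.0154
o = -5369440 (o = 8*(148*(-95 + (74 + 148)*(61 - 81))) = 8*(148*(-95 + 222*(-20))) = 8*(148*(-95 - 4440)) = 8*(148*(-4535)) = 8*(-671180) = -5369440)
(K + 427039)*(o - 191018) = (134653/33534 + 427039)*(-5369440 - 191018) = (14320460479/33534)*(-5560458) = -13271386505689897/5589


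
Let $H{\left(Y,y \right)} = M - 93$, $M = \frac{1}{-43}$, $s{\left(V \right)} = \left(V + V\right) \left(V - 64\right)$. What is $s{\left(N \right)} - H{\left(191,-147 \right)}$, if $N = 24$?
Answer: $- \frac{78560}{43} \approx -1827.0$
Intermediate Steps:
$s{\left(V \right)} = 2 V \left(-64 + V\right)$
$M = - \frac{1}{43} \approx -0.023256$
$H{\left(Y,y \right)} = - \frac{4000}{43}$ ($H{\left(Y,y \right)} = - \frac{1}{43} - 93 = - \frac{4000}{43}$)
$s{\left(N \right)} - H{\left(191,-147 \right)} = 2 \cdot 24 \left(-64 + 24\right) - - \frac{4000}{43} = 2 \cdot 24 \left(-40\right) + \frac{4000}{43} = -1920 + \frac{4000}{43} = - \frac{78560}{43}$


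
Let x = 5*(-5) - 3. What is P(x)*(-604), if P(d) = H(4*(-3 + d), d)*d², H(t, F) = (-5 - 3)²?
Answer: -30306304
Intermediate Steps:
H(t, F) = 64 (H(t, F) = (-8)² = 64)
x = -28 (x = -25 - 3 = -28)
P(d) = 64*d²
P(x)*(-604) = (64*(-28)²)*(-604) = (64*784)*(-604) = 50176*(-604) = -30306304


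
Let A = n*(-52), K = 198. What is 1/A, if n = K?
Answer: -1/10296 ≈ -9.7125e-5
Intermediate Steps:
n = 198
A = -10296 (A = 198*(-52) = -10296)
1/A = 1/(-10296) = -1/10296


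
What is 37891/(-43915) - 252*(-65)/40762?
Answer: -412592621/895031615 ≈ -0.46098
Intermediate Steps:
37891/(-43915) - 252*(-65)/40762 = 37891*(-1/43915) + 16380*(1/40762) = -37891/43915 + 8190/20381 = -412592621/895031615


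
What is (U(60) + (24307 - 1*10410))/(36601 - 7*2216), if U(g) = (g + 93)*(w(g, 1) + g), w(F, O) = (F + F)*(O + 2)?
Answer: 78157/21089 ≈ 3.7061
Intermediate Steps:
w(F, O) = 2*F*(2 + O) (w(F, O) = (2*F)*(2 + O) = 2*F*(2 + O))
U(g) = 7*g*(93 + g) (U(g) = (g + 93)*(2*g*(2 + 1) + g) = (93 + g)*(2*g*3 + g) = (93 + g)*(6*g + g) = (93 + g)*(7*g) = 7*g*(93 + g))
(U(60) + (24307 - 1*10410))/(36601 - 7*2216) = (7*60*(93 + 60) + (24307 - 1*10410))/(36601 - 7*2216) = (7*60*153 + (24307 - 10410))/(36601 - 15512) = (64260 + 13897)/21089 = 78157*(1/21089) = 78157/21089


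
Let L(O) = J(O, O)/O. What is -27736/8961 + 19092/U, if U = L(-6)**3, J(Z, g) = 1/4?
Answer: -2365057115224/8961 ≈ -2.6393e+8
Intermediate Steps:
J(Z, g) = 1/4
L(O) = 1/(4*O)
U = -1/13824 (U = ((1/4)/(-6))**3 = ((1/4)*(-1/6))**3 = (-1/24)**3 = -1/13824 ≈ -7.2338e-5)
-27736/8961 + 19092/U = -27736/8961 + 19092/(-1/13824) = -27736*1/8961 + 19092*(-13824) = -27736/8961 - 263927808 = -2365057115224/8961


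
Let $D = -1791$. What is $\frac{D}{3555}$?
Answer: $- \frac{199}{395} \approx -0.5038$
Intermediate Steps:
$\frac{D}{3555} = - \frac{1791}{3555} = \left(-1791\right) \frac{1}{3555} = - \frac{199}{395}$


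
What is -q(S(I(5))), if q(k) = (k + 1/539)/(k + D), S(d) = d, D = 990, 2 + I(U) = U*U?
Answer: -12398/546007 ≈ -0.022707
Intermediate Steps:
I(U) = -2 + U² (I(U) = -2 + U*U = -2 + U²)
q(k) = (1/539 + k)/(990 + k) (q(k) = (k + 1/539)/(k + 990) = (k + 1/539)/(990 + k) = (1/539 + k)/(990 + k))
-q(S(I(5))) = -(1/539 + (-2 + 5²))/(990 + (-2 + 5²)) = -(1/539 + (-2 + 25))/(990 + (-2 + 25)) = -(1/539 + 23)/(990 + 23) = -12398/(1013*539) = -1*12398/546007 = -12398/546007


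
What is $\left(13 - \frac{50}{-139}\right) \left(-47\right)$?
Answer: $- \frac{87279}{139} \approx -627.91$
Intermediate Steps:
$\left(13 - \frac{50}{-139}\right) \left(-47\right) = \left(13 - - \frac{50}{139}\right) \left(-47\right) = \left(13 + \frac{50}{139}\right) \left(-47\right) = \frac{1857}{139} \left(-47\right) = - \frac{87279}{139}$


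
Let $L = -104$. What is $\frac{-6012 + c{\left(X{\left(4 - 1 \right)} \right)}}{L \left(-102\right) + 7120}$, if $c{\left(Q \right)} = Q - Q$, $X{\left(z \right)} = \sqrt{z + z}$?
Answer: $- \frac{1503}{4432} \approx -0.33912$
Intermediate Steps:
$X{\left(z \right)} = \sqrt{2} \sqrt{z}$ ($X{\left(z \right)} = \sqrt{2 z} = \sqrt{2} \sqrt{z}$)
$c{\left(Q \right)} = 0$
$\frac{-6012 + c{\left(X{\left(4 - 1 \right)} \right)}}{L \left(-102\right) + 7120} = \frac{-6012 + 0}{\left(-104\right) \left(-102\right) + 7120} = - \frac{6012}{10608 + 7120} = - \frac{6012}{17728} = \left(-6012\right) \frac{1}{17728} = - \frac{1503}{4432}$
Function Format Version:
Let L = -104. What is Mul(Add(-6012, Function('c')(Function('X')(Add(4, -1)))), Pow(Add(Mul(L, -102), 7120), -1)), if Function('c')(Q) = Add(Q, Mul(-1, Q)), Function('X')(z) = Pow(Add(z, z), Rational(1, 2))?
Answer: Rational(-1503, 4432) ≈ -0.33912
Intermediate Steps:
Function('X')(z) = Mul(Pow(2, Rational(1, 2)), Pow(z, Rational(1, 2))) (Function('X')(z) = Pow(Mul(2, z), Rational(1, 2)) = Mul(Pow(2, Rational(1, 2)), Pow(z, Rational(1, 2))))
Function('c')(Q) = 0
Mul(Add(-6012, Function('c')(Function('X')(Add(4, -1)))), Pow(Add(Mul(L, -102), 7120), -1)) = Mul(Add(-6012, 0), Pow(Add(Mul(-104, -102), 7120), -1)) = Mul(-6012, Pow(Add(10608, 7120), -1)) = Mul(-6012, Pow(17728, -1)) = Mul(-6012, Rational(1, 17728)) = Rational(-1503, 4432)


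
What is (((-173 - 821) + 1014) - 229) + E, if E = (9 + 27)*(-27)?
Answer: -1181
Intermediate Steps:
E = -972 (E = 36*(-27) = -972)
(((-173 - 821) + 1014) - 229) + E = (((-173 - 821) + 1014) - 229) - 972 = ((-994 + 1014) - 229) - 972 = (20 - 229) - 972 = -209 - 972 = -1181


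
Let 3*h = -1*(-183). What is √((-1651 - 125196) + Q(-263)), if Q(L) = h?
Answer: I*√126786 ≈ 356.07*I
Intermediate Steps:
h = 61 (h = (-1*(-183))/3 = (⅓)*183 = 61)
Q(L) = 61
√((-1651 - 125196) + Q(-263)) = √((-1651 - 125196) + 61) = √(-126847 + 61) = √(-126786) = I*√126786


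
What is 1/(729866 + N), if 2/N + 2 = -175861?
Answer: 175863/128356424356 ≈ 1.3701e-6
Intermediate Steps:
N = -2/175863 (N = 2/(-2 - 175861) = 2/(-175863) = 2*(-1/175863) = -2/175863 ≈ -1.1372e-5)
1/(729866 + N) = 1/(729866 - 2/175863) = 1/(128356424356/175863) = 175863/128356424356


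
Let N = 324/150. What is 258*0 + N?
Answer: 54/25 ≈ 2.1600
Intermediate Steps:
N = 54/25 (N = 324*(1/150) = 54/25 ≈ 2.1600)
258*0 + N = 258*0 + 54/25 = 0 + 54/25 = 54/25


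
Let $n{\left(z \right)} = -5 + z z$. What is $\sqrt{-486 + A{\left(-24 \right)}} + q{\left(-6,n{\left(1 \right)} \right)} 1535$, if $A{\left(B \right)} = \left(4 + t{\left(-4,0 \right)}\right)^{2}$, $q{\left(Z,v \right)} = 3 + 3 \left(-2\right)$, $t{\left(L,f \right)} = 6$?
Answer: $-4605 + i \sqrt{386} \approx -4605.0 + 19.647 i$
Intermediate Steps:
$n{\left(z \right)} = -5 + z^{2}$
$q{\left(Z,v \right)} = -3$ ($q{\left(Z,v \right)} = 3 - 6 = -3$)
$A{\left(B \right)} = 100$ ($A{\left(B \right)} = \left(4 + 6\right)^{2} = 10^{2} = 100$)
$\sqrt{-486 + A{\left(-24 \right)}} + q{\left(-6,n{\left(1 \right)} \right)} 1535 = \sqrt{-486 + 100} - 4605 = \sqrt{-386} - 4605 = i \sqrt{386} - 4605 = -4605 + i \sqrt{386}$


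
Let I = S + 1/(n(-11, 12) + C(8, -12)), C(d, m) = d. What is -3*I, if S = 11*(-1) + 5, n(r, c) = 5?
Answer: 231/13 ≈ 17.769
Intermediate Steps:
S = -6 (S = -11 + 5 = -6)
I = -77/13 (I = -6 + 1/(5 + 8) = -6 + 1/13 = -77/13 ≈ -5.9231)
-3*I = -3*(-77/13) = 231/13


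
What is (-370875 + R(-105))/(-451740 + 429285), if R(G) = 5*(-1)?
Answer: 74176/4491 ≈ 16.517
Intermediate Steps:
R(G) = -5
(-370875 + R(-105))/(-451740 + 429285) = (-370875 - 5)/(-451740 + 429285) = -370880/(-22455) = -370880*(-1/22455) = 74176/4491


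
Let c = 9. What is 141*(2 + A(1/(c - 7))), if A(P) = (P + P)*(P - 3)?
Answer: -141/2 ≈ -70.500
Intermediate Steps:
A(P) = 2*P*(-3 + P) (A(P) = (2*P)*(-3 + P) = 2*P*(-3 + P))
141*(2 + A(1/(c - 7))) = 141*(2 + 2*(-3 + 1/(9 - 7))/(9 - 7)) = 141*(2 + 2*(-3 + 1/2)/2) = 141*(2 + 2*(½)*(-3 + ½)) = 141*(2 + 2*(½)*(-5/2)) = 141*(2 - 5/2) = 141*(-½) = -141/2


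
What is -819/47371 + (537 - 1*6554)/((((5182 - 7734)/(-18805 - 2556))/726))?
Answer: -200922273806295/5495036 ≈ -3.6564e+7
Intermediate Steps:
-819/47371 + (537 - 1*6554)/((((5182 - 7734)/(-18805 - 2556))/726)) = -819*1/47371 + (537 - 6554)/((-2552/(-21361)*(1/726))) = -819/47371 - 6017/(-2552*(-1/21361)*(1/726)) = -819/47371 - 6017/((2552/21361)*(1/726)) = -819/47371 - 6017/116/704913 = -819/47371 - 6017*704913/116 = -819/47371 - 4241461521/116 = -200922273806295/5495036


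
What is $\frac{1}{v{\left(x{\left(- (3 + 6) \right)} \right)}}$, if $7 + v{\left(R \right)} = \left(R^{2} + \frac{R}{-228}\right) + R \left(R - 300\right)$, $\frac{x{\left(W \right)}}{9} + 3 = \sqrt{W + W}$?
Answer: $\frac{76 i}{504269 i + 837225 \sqrt{2}} \approx 2.314 \cdot 10^{-5} + 5.4333 \cdot 10^{-5} i$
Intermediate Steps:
$x{\left(W \right)} = -27 + 9 \sqrt{2} \sqrt{W}$ ($x{\left(W \right)} = -27 + 9 \sqrt{W + W} = -27 + 9 \sqrt{2 W} = -27 + 9 \sqrt{2} \sqrt{W}$)
$v{\left(R \right)} = -7 + R^{2} - \frac{R}{228} + R \left(-300 + R\right)$ ($v{\left(R \right)} = -7 + \left(\left(R^{2} + \frac{R}{-228}\right) + R \left(R - 300\right)\right) = -7 + \left(\left(R^{2} - \frac{R}{228}\right) + R \left(-300 + R\right)\right) = -7 + \left(R^{2} - \frac{R}{228} + R \left(-300 + R\right)\right) = -7 + R^{2} - \frac{R}{228} + R \left(-300 + R\right)$)
$\frac{1}{v{\left(x{\left(- (3 + 6) \right)} \right)}} = \frac{1}{-7 + 2 \left(-27 + 9 \sqrt{2} \sqrt{- (3 + 6)}\right)^{2} - \frac{68401 \left(-27 + 9 \sqrt{2} \sqrt{- (3 + 6)}\right)}{228}} = \frac{1}{-7 + 2 \left(-27 + 9 \sqrt{2} \sqrt{\left(-1\right) 9}\right)^{2} - \frac{68401 \left(-27 + 9 \sqrt{2} \sqrt{\left(-1\right) 9}\right)}{228}} = \frac{1}{-7 + 2 \left(-27 + 9 \sqrt{2} \sqrt{-9}\right)^{2} - \frac{68401 \left(-27 + 9 \sqrt{2} \sqrt{-9}\right)}{228}} = \frac{1}{-7 + 2 \left(-27 + 9 \sqrt{2} \cdot 3 i\right)^{2} - \frac{68401 \left(-27 + 9 \sqrt{2} \cdot 3 i\right)}{228}} = \frac{1}{-7 + 2 \left(-27 + 27 i \sqrt{2}\right)^{2} - \frac{68401 \left(-27 + 27 i \sqrt{2}\right)}{228}} = \frac{1}{-7 + 2 \left(-27 + 27 i \sqrt{2}\right)^{2} + \left(\frac{615609}{76} - \frac{615609 i \sqrt{2}}{76}\right)} = \frac{1}{\frac{615077}{76} + 2 \left(-27 + 27 i \sqrt{2}\right)^{2} - \frac{615609 i \sqrt{2}}{76}}$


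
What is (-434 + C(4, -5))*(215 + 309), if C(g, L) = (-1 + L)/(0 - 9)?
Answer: -681200/3 ≈ -2.2707e+5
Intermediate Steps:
C(g, L) = ⅑ - L/9 (C(g, L) = (-1 + L)/(-9) = (-1 + L)*(-⅑) = ⅑ - L/9)
(-434 + C(4, -5))*(215 + 309) = (-434 + (⅑ - ⅑*(-5)))*(215 + 309) = (-434 + (⅑ + 5/9))*524 = (-434 + ⅔)*524 = -1300/3*524 = -681200/3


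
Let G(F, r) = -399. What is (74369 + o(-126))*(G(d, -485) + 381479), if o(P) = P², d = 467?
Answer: 34390564600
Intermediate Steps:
(74369 + o(-126))*(G(d, -485) + 381479) = (74369 + (-126)²)*(-399 + 381479) = (74369 + 15876)*381080 = 90245*381080 = 34390564600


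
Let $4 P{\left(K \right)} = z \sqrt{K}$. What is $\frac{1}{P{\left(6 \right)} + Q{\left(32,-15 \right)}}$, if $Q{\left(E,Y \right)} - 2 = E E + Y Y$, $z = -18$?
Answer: $\frac{278}{347751} + \frac{\sqrt{6}}{347751} \approx 0.00080647$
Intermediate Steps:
$P{\left(K \right)} = - \frac{9 \sqrt{K}}{2}$ ($P{\left(K \right)} = \frac{\left(-18\right) \sqrt{K}}{4} = - \frac{9 \sqrt{K}}{2}$)
$Q{\left(E,Y \right)} = 2 + E^{2} + Y^{2}$ ($Q{\left(E,Y \right)} = 2 + \left(E E + Y Y\right) = 2 + \left(E^{2} + Y^{2}\right) = 2 + E^{2} + Y^{2}$)
$\frac{1}{P{\left(6 \right)} + Q{\left(32,-15 \right)}} = \frac{1}{- \frac{9 \sqrt{6}}{2} + \left(2 + 32^{2} + \left(-15\right)^{2}\right)} = \frac{1}{- \frac{9 \sqrt{6}}{2} + \left(2 + 1024 + 225\right)} = \frac{1}{- \frac{9 \sqrt{6}}{2} + 1251} = \frac{1}{1251 - \frac{9 \sqrt{6}}{2}}$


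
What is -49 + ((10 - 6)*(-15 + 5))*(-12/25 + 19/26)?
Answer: -3837/65 ≈ -59.031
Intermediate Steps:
-49 + ((10 - 6)*(-15 + 5))*(-12/25 + 19/26) = -49 + (4*(-10))*(-12*1/25 + 19*(1/26)) = -49 - 40*(-12/25 + 19/26) = -49 - 40*163/650 = -49 - 652/65 = -3837/65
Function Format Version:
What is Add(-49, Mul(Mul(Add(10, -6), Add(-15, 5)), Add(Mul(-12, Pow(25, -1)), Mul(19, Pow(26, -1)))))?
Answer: Rational(-3837, 65) ≈ -59.031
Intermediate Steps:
Add(-49, Mul(Mul(Add(10, -6), Add(-15, 5)), Add(Mul(-12, Pow(25, -1)), Mul(19, Pow(26, -1))))) = Add(-49, Mul(Mul(4, -10), Add(Mul(-12, Rational(1, 25)), Mul(19, Rational(1, 26))))) = Add(-49, Mul(-40, Add(Rational(-12, 25), Rational(19, 26)))) = Add(-49, Mul(-40, Rational(163, 650))) = Add(-49, Rational(-652, 65)) = Rational(-3837, 65)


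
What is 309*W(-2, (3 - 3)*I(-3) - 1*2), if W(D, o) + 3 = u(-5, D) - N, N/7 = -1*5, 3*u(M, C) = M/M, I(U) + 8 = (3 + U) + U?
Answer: 9991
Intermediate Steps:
I(U) = -5 + 2*U (I(U) = -8 + ((3 + U) + U) = -8 + (3 + 2*U) = -5 + 2*U)
u(M, C) = ⅓ (u(M, C) = (M/M)/3 = (⅓)*1 = ⅓)
N = -35 (N = 7*(-1*5) = 7*(-5) = -35)
W(D, o) = 97/3 (W(D, o) = -3 + (⅓ - 1*(-35)) = -3 + (⅓ + 35) = -3 + 106/3 = 97/3)
309*W(-2, (3 - 3)*I(-3) - 1*2) = 309*(97/3) = 9991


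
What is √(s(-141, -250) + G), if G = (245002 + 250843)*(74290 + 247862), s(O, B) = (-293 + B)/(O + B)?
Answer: √24420822383977953/391 ≈ 3.9967e+5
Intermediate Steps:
s(O, B) = (-293 + B)/(B + O)
G = 159737458440 (G = 495845*322152 = 159737458440)
√(s(-141, -250) + G) = √((-293 - 250)/(-250 - 141) + 159737458440) = √(-543/(-391) + 159737458440) = √(-1/391*(-543) + 159737458440) = √(543/391 + 159737458440) = √(62457346250583/391) = √24420822383977953/391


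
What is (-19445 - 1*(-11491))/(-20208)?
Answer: 3977/10104 ≈ 0.39361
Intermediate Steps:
(-19445 - 1*(-11491))/(-20208) = (-19445 + 11491)*(-1/20208) = -7954*(-1/20208) = 3977/10104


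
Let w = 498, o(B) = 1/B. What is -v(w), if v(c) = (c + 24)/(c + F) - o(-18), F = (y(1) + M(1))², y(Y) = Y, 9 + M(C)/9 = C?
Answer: -515/3438 ≈ -0.14980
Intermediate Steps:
M(C) = -81 + 9*C
o(B) = 1/B
F = 5041 (F = (1 + (-81 + 9*1))² = (1 + (-81 + 9))² = (1 - 72)² = (-71)² = 5041)
v(c) = 1/18 + (24 + c)/(5041 + c) (v(c) = (c + 24)/(c + 5041) - 1/(-18) = (24 + c)/(5041 + c) - 1*(-1/18) = (24 + c)/(5041 + c) + 1/18 = 1/18 + (24 + c)/(5041 + c))
-v(w) = -(5473 + 19*498)/(18*(5041 + 498)) = -(5473 + 9462)/(18*5539) = -14935/(18*5539) = -1*515/3438 = -515/3438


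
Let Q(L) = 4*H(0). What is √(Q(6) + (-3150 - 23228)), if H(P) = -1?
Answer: I*√26382 ≈ 162.43*I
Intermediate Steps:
Q(L) = -4 (Q(L) = 4*(-1) = -4)
√(Q(6) + (-3150 - 23228)) = √(-4 + (-3150 - 23228)) = √(-4 - 26378) = √(-26382) = I*√26382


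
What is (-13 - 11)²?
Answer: 576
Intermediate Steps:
(-13 - 11)² = (-24)² = 576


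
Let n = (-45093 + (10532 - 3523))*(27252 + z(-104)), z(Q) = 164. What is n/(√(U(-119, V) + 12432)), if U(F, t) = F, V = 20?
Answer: -1044110944*√12313/12313 ≈ -9.4095e+6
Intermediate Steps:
n = -1044110944 (n = (-45093 + (10532 - 3523))*(27252 + 164) = (-45093 + 7009)*27416 = -38084*27416 = -1044110944)
n/(√(U(-119, V) + 12432)) = -1044110944/√(-119 + 12432) = -1044110944*√12313/12313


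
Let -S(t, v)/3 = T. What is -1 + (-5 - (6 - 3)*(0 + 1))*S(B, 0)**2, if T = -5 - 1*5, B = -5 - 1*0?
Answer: -7201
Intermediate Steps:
B = -5 (B = -5 + 0 = -5)
T = -10 (T = -5 - 5 = -10)
S(t, v) = 30 (S(t, v) = -3*(-10) = 30)
-1 + (-5 - (6 - 3)*(0 + 1))*S(B, 0)**2 = -1 + (-5 - (6 - 3)*(0 + 1))*30**2 = -1 + (-5 - 3)*900 = -1 - 8*900 = -1 - 7200 = -7201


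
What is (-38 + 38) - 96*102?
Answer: -9792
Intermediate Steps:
(-38 + 38) - 96*102 = 0 - 9792 = -9792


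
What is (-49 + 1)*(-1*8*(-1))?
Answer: -384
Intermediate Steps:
(-49 + 1)*(-1*8*(-1)) = -(-384)*(-1) = -48*8 = -384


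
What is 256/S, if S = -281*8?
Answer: -32/281 ≈ -0.11388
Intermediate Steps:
S = -2248
256/S = 256/(-2248) = 256*(-1/2248) = -32/281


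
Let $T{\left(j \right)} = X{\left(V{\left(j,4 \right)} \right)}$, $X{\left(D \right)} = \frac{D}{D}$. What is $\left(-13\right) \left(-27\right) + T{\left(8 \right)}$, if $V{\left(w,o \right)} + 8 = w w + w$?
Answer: $352$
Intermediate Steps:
$V{\left(w,o \right)} = -8 + w + w^{2}$ ($V{\left(w,o \right)} = -8 + \left(w w + w\right) = -8 + \left(w^{2} + w\right) = -8 + \left(w + w^{2}\right) = -8 + w + w^{2}$)
$X{\left(D \right)} = 1$
$T{\left(j \right)} = 1$
$\left(-13\right) \left(-27\right) + T{\left(8 \right)} = \left(-13\right) \left(-27\right) + 1 = 351 + 1 = 352$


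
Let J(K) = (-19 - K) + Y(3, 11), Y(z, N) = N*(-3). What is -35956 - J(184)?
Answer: -35720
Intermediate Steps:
Y(z, N) = -3*N
J(K) = -52 - K (J(K) = (-19 - K) - 3*11 = (-19 - K) - 33 = -52 - K)
-35956 - J(184) = -35956 - (-52 - 1*184) = -35956 - (-52 - 184) = -35956 - 1*(-236) = -35956 + 236 = -35720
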